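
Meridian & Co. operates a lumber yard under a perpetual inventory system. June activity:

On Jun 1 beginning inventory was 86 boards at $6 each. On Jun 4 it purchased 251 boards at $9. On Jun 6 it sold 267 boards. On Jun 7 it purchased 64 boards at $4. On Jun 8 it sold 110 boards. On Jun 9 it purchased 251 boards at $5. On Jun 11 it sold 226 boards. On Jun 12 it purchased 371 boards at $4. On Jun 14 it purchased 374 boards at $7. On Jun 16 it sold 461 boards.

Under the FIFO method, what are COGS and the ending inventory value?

COGS = $6,057; ending inventory = $2,331

Jun 6, 267 sold [FIFO — oldest first]: 86 @ $6 + 181 @ $9 = $2,145
Jun 8, 110 sold [FIFO — oldest first]: 70 @ $9 + 40 @ $4 = $790
Jun 11, 226 sold [FIFO — oldest first]: 24 @ $4 + 202 @ $5 = $1,106
Jun 16, 461 sold [FIFO — oldest first]: 49 @ $5 + 371 @ $4 + 41 @ $7 = $2,016
Total COGS = $2,145 + $790 + $1,106 + $2,016 = $6,057
Ending inventory: 333 @ $7 = $2,331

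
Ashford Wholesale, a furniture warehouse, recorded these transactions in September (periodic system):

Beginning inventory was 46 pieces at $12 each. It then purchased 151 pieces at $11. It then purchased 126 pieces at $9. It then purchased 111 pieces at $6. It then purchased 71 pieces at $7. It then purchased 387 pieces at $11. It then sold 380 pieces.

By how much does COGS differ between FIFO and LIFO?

$491

FIFO COGS: 46 @ $12 + 151 @ $11 + 126 @ $9 + 57 @ $6 = $3,689
LIFO COGS: 380 @ $11 = $4,180
Difference = |$3,689 − $4,180| = $491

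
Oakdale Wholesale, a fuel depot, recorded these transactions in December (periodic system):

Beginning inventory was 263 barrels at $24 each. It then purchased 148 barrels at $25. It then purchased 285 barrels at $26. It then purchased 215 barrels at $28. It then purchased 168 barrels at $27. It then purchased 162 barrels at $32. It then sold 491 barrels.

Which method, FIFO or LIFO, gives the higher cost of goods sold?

FIFO COGS: 263 @ $24 + 148 @ $25 + 80 @ $26 = $12,092
LIFO COGS: 162 @ $32 + 168 @ $27 + 161 @ $28 = $14,228

LIFO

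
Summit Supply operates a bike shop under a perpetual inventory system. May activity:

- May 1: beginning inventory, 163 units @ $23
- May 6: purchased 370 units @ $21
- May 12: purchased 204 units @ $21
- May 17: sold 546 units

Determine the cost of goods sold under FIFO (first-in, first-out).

May 17, 546 sold [FIFO — oldest first]: 163 @ $23 + 370 @ $21 + 13 @ $21 = $11,792
Ending inventory: 191 @ $21 = $4,011

COGS = $11,792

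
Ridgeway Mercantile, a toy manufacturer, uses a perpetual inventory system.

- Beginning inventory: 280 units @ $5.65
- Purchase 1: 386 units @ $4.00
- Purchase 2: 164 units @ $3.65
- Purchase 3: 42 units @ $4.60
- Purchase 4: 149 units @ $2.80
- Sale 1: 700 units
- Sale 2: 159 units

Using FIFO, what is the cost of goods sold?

Sale 1 (700) [FIFO — oldest first]: 280 @ $5.65 + 386 @ $4.00 + 34 @ $3.65 = $3,250.10
Sale 2 (159) [FIFO — oldest first]: 130 @ $3.65 + 29 @ $4.60 = $607.90
Total COGS = $3,250.10 + $607.90 = $3,858.00
Ending inventory: 13 @ $4.60 + 149 @ $2.80 = $477.00

COGS = $3,858.00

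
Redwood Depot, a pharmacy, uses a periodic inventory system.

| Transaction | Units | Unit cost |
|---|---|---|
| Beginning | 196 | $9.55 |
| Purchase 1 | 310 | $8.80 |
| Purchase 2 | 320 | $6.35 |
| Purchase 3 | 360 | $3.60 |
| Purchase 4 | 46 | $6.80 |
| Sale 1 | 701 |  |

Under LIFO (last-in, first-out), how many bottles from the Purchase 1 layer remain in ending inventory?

Sale 1 (701) [LIFO — newest first]: 46 @ $6.80 + 360 @ $3.60 + 295 @ $6.35 = $3,482.05
Ending inventory: 196 @ $9.55 + 310 @ $8.80 + 25 @ $6.35 = $4,758.55

310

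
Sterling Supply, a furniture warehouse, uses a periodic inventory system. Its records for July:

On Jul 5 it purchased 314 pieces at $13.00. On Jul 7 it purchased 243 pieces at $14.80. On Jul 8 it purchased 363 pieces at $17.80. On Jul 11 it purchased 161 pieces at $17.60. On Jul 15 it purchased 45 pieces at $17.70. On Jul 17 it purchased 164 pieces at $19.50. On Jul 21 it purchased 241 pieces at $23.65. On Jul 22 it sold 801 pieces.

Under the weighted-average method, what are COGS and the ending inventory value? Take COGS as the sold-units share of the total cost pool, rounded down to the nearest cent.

Jul 22, sell 801: 801/1531 × $26,667.55 → $13,952.12
Ending inventory (cost pool remaining) = $12,715.43

COGS = $13,952.12; ending inventory = $12,715.43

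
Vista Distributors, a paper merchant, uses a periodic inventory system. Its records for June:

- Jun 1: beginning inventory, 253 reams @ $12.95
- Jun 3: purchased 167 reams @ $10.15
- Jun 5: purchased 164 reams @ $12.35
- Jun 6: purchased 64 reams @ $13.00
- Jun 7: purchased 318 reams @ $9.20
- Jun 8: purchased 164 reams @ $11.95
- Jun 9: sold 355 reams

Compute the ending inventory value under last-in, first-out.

Ending inventory = $8,997.20

Jun 9, 355 sold [LIFO — newest first]: 164 @ $11.95 + 191 @ $9.20 = $3,717.00
Ending inventory: 253 @ $12.95 + 167 @ $10.15 + 164 @ $12.35 + 64 @ $13.00 + 127 @ $9.20 = $8,997.20
Check: goods available $12,714.20 = COGS $3,717.00 + ending $8,997.20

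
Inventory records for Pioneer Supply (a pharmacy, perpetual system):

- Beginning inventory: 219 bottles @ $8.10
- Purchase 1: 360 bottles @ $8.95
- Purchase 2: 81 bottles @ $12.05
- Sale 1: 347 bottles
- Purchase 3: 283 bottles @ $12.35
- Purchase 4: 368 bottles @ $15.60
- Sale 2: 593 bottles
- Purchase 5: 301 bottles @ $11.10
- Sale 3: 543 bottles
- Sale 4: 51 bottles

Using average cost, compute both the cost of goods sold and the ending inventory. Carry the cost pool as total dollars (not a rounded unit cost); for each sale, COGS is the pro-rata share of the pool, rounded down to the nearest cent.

After Beginning: 219 on hand, pool $1,773.90 (≈ $8.1000 each)
After Purchase 1: 579 on hand, pool $4,995.90 (≈ $8.6285 each)
After Purchase 2: 660 on hand, pool $5,971.95 (≈ $9.0484 each)
Sale 1, sell 347: 347/660 × $5,971.95 → $3,139.79
After Purchase 3: 596 on hand, pool $6,327.21 (≈ $10.6161 each)
After Purchase 4: 964 on hand, pool $12,068.01 (≈ $12.5187 each)
Sale 2, sell 593: 593/964 × $12,068.01 → $7,423.57
After Purchase 5: 672 on hand, pool $7,985.54 (≈ $11.8832 each)
Sale 3, sell 543: 543/672 × $7,985.54 → $6,452.60
Sale 4, sell 51: 51/129 × $1,532.94 → $606.04
Total COGS = $3,139.79 + $7,423.57 + $6,452.60 + $606.04 = $17,622.00
Ending inventory (cost pool remaining) = $926.90

COGS = $17,622.00; ending inventory = $926.90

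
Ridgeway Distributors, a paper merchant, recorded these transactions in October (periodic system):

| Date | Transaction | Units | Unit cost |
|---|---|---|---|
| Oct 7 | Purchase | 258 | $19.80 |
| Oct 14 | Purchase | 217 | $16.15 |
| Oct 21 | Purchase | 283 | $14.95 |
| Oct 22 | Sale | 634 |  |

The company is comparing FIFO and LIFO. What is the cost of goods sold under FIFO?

COGS = $10,990.00

FIFO COGS: 258 @ $19.80 + 217 @ $16.15 + 159 @ $14.95 = $10,990.00
LIFO COGS: 283 @ $14.95 + 217 @ $16.15 + 134 @ $19.80 = $10,388.60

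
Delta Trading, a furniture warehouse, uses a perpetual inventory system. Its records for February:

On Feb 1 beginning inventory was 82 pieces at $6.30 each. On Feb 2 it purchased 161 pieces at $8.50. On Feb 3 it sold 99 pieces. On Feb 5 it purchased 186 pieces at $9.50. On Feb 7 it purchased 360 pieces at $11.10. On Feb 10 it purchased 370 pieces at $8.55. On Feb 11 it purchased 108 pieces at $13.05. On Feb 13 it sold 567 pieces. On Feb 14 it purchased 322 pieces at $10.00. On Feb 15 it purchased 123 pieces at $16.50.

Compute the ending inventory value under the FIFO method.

Ending inventory = $11,187.70

Feb 3, 99 sold [FIFO — oldest first]: 82 @ $6.30 + 17 @ $8.50 = $661.10
Feb 13, 567 sold [FIFO — oldest first]: 144 @ $8.50 + 186 @ $9.50 + 237 @ $11.10 = $5,621.70
Total COGS = $661.10 + $5,621.70 = $6,282.80
Ending inventory: 123 @ $11.10 + 370 @ $8.55 + 108 @ $13.05 + 322 @ $10.00 + 123 @ $16.50 = $11,187.70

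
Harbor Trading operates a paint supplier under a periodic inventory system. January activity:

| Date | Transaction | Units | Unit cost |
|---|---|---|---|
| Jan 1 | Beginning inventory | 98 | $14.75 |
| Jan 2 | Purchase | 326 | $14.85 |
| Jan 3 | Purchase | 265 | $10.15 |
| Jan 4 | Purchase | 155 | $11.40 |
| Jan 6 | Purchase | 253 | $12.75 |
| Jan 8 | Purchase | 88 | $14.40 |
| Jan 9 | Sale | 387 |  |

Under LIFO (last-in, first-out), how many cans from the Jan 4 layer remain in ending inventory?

Jan 9, 387 sold [LIFO — newest first]: 88 @ $14.40 + 253 @ $12.75 + 46 @ $11.40 = $5,017.35
Ending inventory: 98 @ $14.75 + 326 @ $14.85 + 265 @ $10.15 + 109 @ $11.40 = $10,218.95

109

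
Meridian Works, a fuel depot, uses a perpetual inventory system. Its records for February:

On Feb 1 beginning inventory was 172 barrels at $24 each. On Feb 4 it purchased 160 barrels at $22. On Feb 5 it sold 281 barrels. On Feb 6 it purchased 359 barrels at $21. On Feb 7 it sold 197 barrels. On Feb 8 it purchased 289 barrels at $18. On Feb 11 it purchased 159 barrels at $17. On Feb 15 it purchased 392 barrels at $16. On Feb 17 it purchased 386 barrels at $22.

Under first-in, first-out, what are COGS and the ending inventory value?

Feb 5, 281 sold [FIFO — oldest first]: 172 @ $24 + 109 @ $22 = $6,526
Feb 7, 197 sold [FIFO — oldest first]: 51 @ $22 + 146 @ $21 = $4,188
Total COGS = $6,526 + $4,188 = $10,714
Ending inventory: 213 @ $21 + 289 @ $18 + 159 @ $17 + 392 @ $16 + 386 @ $22 = $27,142

COGS = $10,714; ending inventory = $27,142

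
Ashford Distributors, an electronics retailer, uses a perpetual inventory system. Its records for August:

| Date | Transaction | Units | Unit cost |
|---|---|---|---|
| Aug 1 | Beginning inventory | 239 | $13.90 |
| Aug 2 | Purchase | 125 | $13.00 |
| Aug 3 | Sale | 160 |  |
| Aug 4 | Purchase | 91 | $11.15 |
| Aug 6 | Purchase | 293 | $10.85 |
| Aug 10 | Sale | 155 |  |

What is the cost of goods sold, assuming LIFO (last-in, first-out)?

COGS = $3,793.25

Aug 3, 160 sold [LIFO — newest first]: 125 @ $13.00 + 35 @ $13.90 = $2,111.50
Aug 10, 155 sold [LIFO — newest first]: 155 @ $10.85 = $1,681.75
Total COGS = $2,111.50 + $1,681.75 = $3,793.25
Ending inventory: 204 @ $13.90 + 91 @ $11.15 + 138 @ $10.85 = $5,347.55
Check: goods available $9,140.80 = COGS $3,793.25 + ending $5,347.55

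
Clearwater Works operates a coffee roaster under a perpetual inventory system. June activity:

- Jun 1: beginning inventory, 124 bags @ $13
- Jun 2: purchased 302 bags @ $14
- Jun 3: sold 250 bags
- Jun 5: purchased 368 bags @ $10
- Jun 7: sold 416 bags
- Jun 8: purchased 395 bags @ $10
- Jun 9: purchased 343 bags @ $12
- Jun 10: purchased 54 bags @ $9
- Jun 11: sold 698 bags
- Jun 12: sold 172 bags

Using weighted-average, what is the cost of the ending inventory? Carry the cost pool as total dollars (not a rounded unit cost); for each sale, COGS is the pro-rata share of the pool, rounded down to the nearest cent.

Ending inventory = $542.70

After Jun 1: 124 on hand, pool $1,612.00 (≈ $13.0000 each)
After Jun 2: 426 on hand, pool $5,840.00 (≈ $13.7089 each)
Jun 3, sell 250: 250/426 × $5,840.00 → $3,427.23
After Jun 5: 544 on hand, pool $6,092.77 (≈ $11.1999 each)
Jun 7, sell 416: 416/544 × $6,092.77 → $4,659.17
After Jun 8: 523 on hand, pool $5,383.60 (≈ $10.2937 each)
After Jun 9: 866 on hand, pool $9,499.60 (≈ $10.9695 each)
After Jun 10: 920 on hand, pool $9,985.60 (≈ $10.8539 each)
Jun 11, sell 698: 698/920 × $9,985.60 → $7,576.03
Jun 12, sell 172: 172/222 × $2,409.57 → $1,866.87
Total COGS = $3,427.23 + $4,659.17 + $7,576.03 + $1,866.87 = $17,529.30
Ending inventory (cost pool remaining) = $542.70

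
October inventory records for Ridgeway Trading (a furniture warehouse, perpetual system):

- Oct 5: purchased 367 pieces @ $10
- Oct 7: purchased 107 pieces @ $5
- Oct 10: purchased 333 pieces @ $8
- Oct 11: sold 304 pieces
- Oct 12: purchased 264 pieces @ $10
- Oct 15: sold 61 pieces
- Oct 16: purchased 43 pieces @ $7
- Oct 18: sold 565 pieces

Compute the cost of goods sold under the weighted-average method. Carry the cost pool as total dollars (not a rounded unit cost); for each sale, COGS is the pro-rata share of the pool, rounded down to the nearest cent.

After Oct 5: 367 on hand, pool $3,670.00 (≈ $10.0000 each)
After Oct 7: 474 on hand, pool $4,205.00 (≈ $8.8713 each)
After Oct 10: 807 on hand, pool $6,869.00 (≈ $8.5118 each)
Oct 11, sell 304: 304/807 × $6,869.00 → $2,587.57
After Oct 12: 767 on hand, pool $6,921.43 (≈ $9.0240 each)
Oct 15, sell 61: 61/767 × $6,921.43 → $550.46
After Oct 16: 749 on hand, pool $6,671.97 (≈ $8.9078 each)
Oct 18, sell 565: 565/749 × $6,671.97 → $5,032.92
Total COGS = $2,587.57 + $550.46 + $5,032.92 = $8,170.95
Ending inventory (cost pool remaining) = $1,639.05
Check: goods available $9,810.00 = COGS $8,170.95 + ending $1,639.05

COGS = $8,170.95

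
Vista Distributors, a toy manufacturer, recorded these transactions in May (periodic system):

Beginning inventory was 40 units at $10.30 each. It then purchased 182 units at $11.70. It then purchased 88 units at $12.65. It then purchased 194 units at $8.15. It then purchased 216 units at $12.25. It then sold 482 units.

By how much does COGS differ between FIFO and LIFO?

FIFO COGS: 40 @ $10.30 + 182 @ $11.70 + 88 @ $12.65 + 172 @ $8.15 = $5,056.40
LIFO COGS: 216 @ $12.25 + 194 @ $8.15 + 72 @ $12.65 = $5,137.90
Difference = |$5,056.40 − $5,137.90| = $81.50

$81.50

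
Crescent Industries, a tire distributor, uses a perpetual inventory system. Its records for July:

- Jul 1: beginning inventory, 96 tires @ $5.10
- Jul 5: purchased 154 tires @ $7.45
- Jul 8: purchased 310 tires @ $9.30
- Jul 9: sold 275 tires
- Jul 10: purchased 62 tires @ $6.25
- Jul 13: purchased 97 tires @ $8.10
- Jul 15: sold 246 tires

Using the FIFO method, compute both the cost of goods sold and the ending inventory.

Jul 9, 275 sold [FIFO — oldest first]: 96 @ $5.10 + 154 @ $7.45 + 25 @ $9.30 = $1,869.40
Jul 15, 246 sold [FIFO — oldest first]: 246 @ $9.30 = $2,287.80
Total COGS = $1,869.40 + $2,287.80 = $4,157.20
Ending inventory: 39 @ $9.30 + 62 @ $6.25 + 97 @ $8.10 = $1,535.90

COGS = $4,157.20; ending inventory = $1,535.90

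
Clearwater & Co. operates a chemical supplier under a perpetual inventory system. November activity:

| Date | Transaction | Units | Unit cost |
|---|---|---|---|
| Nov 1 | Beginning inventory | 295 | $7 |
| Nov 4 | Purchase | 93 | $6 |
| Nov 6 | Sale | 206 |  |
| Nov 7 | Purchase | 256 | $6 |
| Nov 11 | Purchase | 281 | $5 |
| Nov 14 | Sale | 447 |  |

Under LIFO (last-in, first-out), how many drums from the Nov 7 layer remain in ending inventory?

90

Nov 6, 206 sold [LIFO — newest first]: 93 @ $6 + 113 @ $7 = $1,349
Nov 14, 447 sold [LIFO — newest first]: 281 @ $5 + 166 @ $6 = $2,401
Total COGS = $1,349 + $2,401 = $3,750
Ending inventory: 182 @ $7 + 90 @ $6 = $1,814
Check: goods available $5,564 = COGS $3,750 + ending $1,814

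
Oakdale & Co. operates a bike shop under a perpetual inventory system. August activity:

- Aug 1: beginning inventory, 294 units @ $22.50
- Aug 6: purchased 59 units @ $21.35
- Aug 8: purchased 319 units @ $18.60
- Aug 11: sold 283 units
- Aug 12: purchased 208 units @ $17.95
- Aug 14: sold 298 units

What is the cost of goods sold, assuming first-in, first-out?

Aug 11, 283 sold [FIFO — oldest first]: 283 @ $22.50 = $6,367.50
Aug 14, 298 sold [FIFO — oldest first]: 11 @ $22.50 + 59 @ $21.35 + 228 @ $18.60 = $5,747.95
Total COGS = $6,367.50 + $5,747.95 = $12,115.45
Ending inventory: 91 @ $18.60 + 208 @ $17.95 = $5,426.20

COGS = $12,115.45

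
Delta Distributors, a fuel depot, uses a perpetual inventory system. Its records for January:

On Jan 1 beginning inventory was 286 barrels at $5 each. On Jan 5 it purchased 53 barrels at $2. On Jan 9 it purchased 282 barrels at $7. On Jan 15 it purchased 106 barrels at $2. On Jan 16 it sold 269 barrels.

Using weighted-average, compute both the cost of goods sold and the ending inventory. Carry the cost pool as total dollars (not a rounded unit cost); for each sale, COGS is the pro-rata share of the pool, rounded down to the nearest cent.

COGS = $1,377.19; ending inventory = $2,344.81

After Jan 1: 286 on hand, pool $1,430.00 (≈ $5.0000 each)
After Jan 5: 339 on hand, pool $1,536.00 (≈ $4.5310 each)
After Jan 9: 621 on hand, pool $3,510.00 (≈ $5.6522 each)
After Jan 15: 727 on hand, pool $3,722.00 (≈ $5.1197 each)
Jan 16, sell 269: 269/727 × $3,722.00 → $1,377.19
Ending inventory (cost pool remaining) = $2,344.81
Check: goods available $3,722.00 = COGS $1,377.19 + ending $2,344.81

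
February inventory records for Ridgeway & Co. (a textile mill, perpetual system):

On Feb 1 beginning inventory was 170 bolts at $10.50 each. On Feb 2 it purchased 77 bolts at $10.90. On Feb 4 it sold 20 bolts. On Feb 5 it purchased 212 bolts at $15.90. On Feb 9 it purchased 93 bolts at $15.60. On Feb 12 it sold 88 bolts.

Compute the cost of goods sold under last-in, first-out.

Feb 4, 20 sold [LIFO — newest first]: 20 @ $10.90 = $218.00
Feb 12, 88 sold [LIFO — newest first]: 88 @ $15.60 = $1,372.80
Total COGS = $218.00 + $1,372.80 = $1,590.80
Ending inventory: 170 @ $10.50 + 57 @ $10.90 + 212 @ $15.90 + 5 @ $15.60 = $5,855.10
Check: goods available $7,445.90 = COGS $1,590.80 + ending $5,855.10

COGS = $1,590.80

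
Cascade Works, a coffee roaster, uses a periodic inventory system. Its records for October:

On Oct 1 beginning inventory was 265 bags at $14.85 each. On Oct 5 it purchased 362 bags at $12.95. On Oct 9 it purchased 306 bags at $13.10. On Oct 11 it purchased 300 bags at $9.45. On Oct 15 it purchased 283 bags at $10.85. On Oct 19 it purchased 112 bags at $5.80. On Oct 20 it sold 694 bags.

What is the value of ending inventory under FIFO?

Oct 20, 694 sold [FIFO — oldest first]: 265 @ $14.85 + 362 @ $12.95 + 67 @ $13.10 = $9,500.85
Ending inventory: 239 @ $13.10 + 300 @ $9.45 + 283 @ $10.85 + 112 @ $5.80 = $9,686.05
Check: goods available $19,186.90 = COGS $9,500.85 + ending $9,686.05

Ending inventory = $9,686.05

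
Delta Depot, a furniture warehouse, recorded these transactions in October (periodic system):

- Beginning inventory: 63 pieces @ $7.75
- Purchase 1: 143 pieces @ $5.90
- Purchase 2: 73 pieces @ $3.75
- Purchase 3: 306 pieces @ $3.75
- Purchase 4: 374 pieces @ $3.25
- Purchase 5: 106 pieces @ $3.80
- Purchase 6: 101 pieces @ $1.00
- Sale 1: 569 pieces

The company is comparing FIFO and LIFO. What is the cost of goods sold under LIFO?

COGS = $1,680.30

FIFO COGS: 63 @ $7.75 + 143 @ $5.90 + 73 @ $3.75 + 290 @ $3.75 = $2,693.20
LIFO COGS: 101 @ $1.00 + 106 @ $3.80 + 362 @ $3.25 = $1,680.30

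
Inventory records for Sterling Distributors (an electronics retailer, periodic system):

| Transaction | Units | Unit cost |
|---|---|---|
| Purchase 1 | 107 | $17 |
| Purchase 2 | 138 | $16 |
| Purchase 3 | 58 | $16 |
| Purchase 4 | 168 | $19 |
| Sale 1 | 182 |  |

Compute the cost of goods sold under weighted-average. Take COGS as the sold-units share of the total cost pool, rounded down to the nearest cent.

COGS = $3,148.09

Sale 1, sell 182: 182/471 × $8,147.00 → $3,148.09
Ending inventory (cost pool remaining) = $4,998.91
Check: goods available $8,147.00 = COGS $3,148.09 + ending $4,998.91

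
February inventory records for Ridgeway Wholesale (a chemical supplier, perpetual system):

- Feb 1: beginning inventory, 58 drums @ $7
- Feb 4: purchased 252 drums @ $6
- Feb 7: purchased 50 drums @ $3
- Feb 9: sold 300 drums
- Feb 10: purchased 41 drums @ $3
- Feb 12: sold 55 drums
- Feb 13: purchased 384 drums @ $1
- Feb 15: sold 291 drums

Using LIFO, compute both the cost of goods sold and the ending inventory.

COGS = $2,160; ending inventory = $415

Feb 9, 300 sold [LIFO — newest first]: 50 @ $3 + 250 @ $6 = $1,650
Feb 12, 55 sold [LIFO — newest first]: 41 @ $3 + 2 @ $6 + 12 @ $7 = $219
Feb 15, 291 sold [LIFO — newest first]: 291 @ $1 = $291
Total COGS = $1,650 + $219 + $291 = $2,160
Ending inventory: 46 @ $7 + 93 @ $1 = $415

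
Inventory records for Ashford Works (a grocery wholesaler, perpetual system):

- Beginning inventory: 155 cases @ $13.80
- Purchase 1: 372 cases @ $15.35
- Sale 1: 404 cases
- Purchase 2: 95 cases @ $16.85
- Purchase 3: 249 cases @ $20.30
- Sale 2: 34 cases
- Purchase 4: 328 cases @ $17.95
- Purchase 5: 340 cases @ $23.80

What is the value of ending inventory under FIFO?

Sale 1 (404) [FIFO — oldest first]: 155 @ $13.80 + 249 @ $15.35 = $5,961.15
Sale 2 (34) [FIFO — oldest first]: 34 @ $15.35 = $521.90
Total COGS = $5,961.15 + $521.90 = $6,483.05
Ending inventory: 89 @ $15.35 + 95 @ $16.85 + 249 @ $20.30 + 328 @ $17.95 + 340 @ $23.80 = $22,001.20

Ending inventory = $22,001.20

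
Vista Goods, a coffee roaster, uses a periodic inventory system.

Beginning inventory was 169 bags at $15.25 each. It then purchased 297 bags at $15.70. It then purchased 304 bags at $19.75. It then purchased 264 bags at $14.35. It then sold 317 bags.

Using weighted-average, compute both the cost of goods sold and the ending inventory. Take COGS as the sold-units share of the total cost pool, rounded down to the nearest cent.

Sale 1, sell 317: 317/1034 × $17,032.55 → $5,221.77
Ending inventory (cost pool remaining) = $11,810.78
Check: goods available $17,032.55 = COGS $5,221.77 + ending $11,810.78

COGS = $5,221.77; ending inventory = $11,810.78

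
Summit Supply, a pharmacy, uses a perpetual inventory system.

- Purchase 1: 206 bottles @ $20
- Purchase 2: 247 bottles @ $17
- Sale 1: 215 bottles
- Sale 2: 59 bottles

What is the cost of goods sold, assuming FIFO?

Sale 1 (215) [FIFO — oldest first]: 206 @ $20 + 9 @ $17 = $4,273
Sale 2 (59) [FIFO — oldest first]: 59 @ $17 = $1,003
Total COGS = $4,273 + $1,003 = $5,276
Ending inventory: 179 @ $17 = $3,043

COGS = $5,276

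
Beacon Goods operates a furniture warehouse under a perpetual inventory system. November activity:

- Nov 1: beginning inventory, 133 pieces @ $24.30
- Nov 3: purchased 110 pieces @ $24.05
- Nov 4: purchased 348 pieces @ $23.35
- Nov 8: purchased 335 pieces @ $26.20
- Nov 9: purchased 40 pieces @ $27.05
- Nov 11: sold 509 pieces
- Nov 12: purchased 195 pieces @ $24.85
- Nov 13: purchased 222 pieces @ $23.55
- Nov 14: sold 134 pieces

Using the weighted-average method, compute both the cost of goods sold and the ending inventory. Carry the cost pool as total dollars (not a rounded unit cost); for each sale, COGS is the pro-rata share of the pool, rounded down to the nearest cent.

After Nov 1: 133 on hand, pool $3,231.90 (≈ $24.3000 each)
After Nov 3: 243 on hand, pool $5,877.40 (≈ $24.1868 each)
After Nov 4: 591 on hand, pool $14,003.20 (≈ $23.6941 each)
After Nov 8: 926 on hand, pool $22,780.20 (≈ $24.6006 each)
After Nov 9: 966 on hand, pool $23,862.20 (≈ $24.7021 each)
Nov 11, sell 509: 509/966 × $23,862.20 → $12,573.35
After Nov 12: 652 on hand, pool $16,134.60 (≈ $24.7463 each)
After Nov 13: 874 on hand, pool $21,362.70 (≈ $24.4424 each)
Nov 14, sell 134: 134/874 × $21,362.70 → $3,275.28
Total COGS = $12,573.35 + $3,275.28 = $15,848.63
Ending inventory (cost pool remaining) = $18,087.42
Check: goods available $33,936.05 = COGS $15,848.63 + ending $18,087.42

COGS = $15,848.63; ending inventory = $18,087.42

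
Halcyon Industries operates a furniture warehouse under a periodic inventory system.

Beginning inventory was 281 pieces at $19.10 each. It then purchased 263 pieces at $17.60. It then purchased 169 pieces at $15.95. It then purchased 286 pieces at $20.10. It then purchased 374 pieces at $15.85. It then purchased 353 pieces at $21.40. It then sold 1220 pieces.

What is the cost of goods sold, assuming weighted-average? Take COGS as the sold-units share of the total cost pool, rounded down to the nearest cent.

COGS = $22,563.74

Sale 1, sell 1220: 1220/1726 × $31,922.15 → $22,563.74
Ending inventory (cost pool remaining) = $9,358.41
Check: goods available $31,922.15 = COGS $22,563.74 + ending $9,358.41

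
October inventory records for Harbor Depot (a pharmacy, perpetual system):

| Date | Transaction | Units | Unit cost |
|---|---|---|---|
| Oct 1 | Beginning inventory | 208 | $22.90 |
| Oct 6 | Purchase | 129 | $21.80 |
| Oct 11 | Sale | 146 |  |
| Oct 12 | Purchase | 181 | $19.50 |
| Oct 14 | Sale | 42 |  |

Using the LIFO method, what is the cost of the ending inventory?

Ending inventory = $7,084.40

Oct 11, 146 sold [LIFO — newest first]: 129 @ $21.80 + 17 @ $22.90 = $3,201.50
Oct 14, 42 sold [LIFO — newest first]: 42 @ $19.50 = $819.00
Total COGS = $3,201.50 + $819.00 = $4,020.50
Ending inventory: 191 @ $22.90 + 139 @ $19.50 = $7,084.40
Check: goods available $11,104.90 = COGS $4,020.50 + ending $7,084.40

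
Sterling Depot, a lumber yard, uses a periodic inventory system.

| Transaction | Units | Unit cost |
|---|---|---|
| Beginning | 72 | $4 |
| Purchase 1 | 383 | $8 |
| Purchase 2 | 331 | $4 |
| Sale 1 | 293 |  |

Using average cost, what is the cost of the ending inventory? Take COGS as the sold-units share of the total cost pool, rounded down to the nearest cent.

Sale 1, sell 293: 293/786 × $4,676.00 → $1,743.08
Ending inventory (cost pool remaining) = $2,932.92
Check: goods available $4,676.00 = COGS $1,743.08 + ending $2,932.92

Ending inventory = $2,932.92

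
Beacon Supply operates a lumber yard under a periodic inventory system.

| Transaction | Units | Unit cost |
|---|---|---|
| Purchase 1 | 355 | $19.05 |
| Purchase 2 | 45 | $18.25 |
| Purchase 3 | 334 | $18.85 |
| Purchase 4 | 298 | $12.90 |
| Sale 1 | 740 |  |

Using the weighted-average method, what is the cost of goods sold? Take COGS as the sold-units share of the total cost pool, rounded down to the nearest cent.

COGS = $12,709.14

Sale 1, sell 740: 740/1032 × $17,724.10 → $12,709.14
Ending inventory (cost pool remaining) = $5,014.96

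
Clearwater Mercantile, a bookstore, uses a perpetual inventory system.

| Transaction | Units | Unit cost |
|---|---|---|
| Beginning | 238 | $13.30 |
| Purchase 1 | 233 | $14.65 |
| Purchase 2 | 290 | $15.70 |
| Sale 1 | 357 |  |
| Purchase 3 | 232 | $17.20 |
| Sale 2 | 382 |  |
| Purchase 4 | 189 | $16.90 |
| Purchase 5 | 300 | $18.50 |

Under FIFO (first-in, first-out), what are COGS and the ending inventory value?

Sale 1 (357) [FIFO — oldest first]: 238 @ $13.30 + 119 @ $14.65 = $4,908.75
Sale 2 (382) [FIFO — oldest first]: 114 @ $14.65 + 268 @ $15.70 = $5,877.70
Total COGS = $4,908.75 + $5,877.70 = $10,786.45
Ending inventory: 22 @ $15.70 + 232 @ $17.20 + 189 @ $16.90 + 300 @ $18.50 = $13,079.90
Check: goods available $23,866.35 = COGS $10,786.45 + ending $13,079.90

COGS = $10,786.45; ending inventory = $13,079.90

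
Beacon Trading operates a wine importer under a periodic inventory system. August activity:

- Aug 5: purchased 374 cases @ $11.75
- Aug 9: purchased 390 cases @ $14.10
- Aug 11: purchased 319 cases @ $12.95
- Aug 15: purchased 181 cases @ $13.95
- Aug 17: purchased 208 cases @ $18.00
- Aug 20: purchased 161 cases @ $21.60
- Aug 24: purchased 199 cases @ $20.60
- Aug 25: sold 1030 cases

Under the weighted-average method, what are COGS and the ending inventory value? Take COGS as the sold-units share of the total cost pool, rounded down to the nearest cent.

Aug 25, sell 1030: 1030/1832 × $27,870.50 → $15,669.54
Ending inventory (cost pool remaining) = $12,200.96
Check: goods available $27,870.50 = COGS $15,669.54 + ending $12,200.96

COGS = $15,669.54; ending inventory = $12,200.96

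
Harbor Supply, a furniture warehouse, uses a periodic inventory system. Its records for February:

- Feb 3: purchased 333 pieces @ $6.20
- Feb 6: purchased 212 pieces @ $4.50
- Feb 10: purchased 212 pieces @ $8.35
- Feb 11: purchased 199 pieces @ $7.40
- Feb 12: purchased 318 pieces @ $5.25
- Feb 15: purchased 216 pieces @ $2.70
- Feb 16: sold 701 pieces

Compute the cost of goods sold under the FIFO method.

COGS = $4,321.20

Feb 16, 701 sold [FIFO — oldest first]: 333 @ $6.20 + 212 @ $4.50 + 156 @ $8.35 = $4,321.20
Ending inventory: 56 @ $8.35 + 199 @ $7.40 + 318 @ $5.25 + 216 @ $2.70 = $4,192.90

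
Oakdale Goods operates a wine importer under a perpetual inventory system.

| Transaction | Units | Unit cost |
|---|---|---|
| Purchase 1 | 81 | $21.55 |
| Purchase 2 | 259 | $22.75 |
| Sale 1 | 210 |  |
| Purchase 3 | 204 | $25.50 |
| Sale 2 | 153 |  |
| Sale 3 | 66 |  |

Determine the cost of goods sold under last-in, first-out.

COGS = $10,320.75

Sale 1 (210) [LIFO — newest first]: 210 @ $22.75 = $4,777.50
Sale 2 (153) [LIFO — newest first]: 153 @ $25.50 = $3,901.50
Sale 3 (66) [LIFO — newest first]: 51 @ $25.50 + 15 @ $22.75 = $1,641.75
Total COGS = $4,777.50 + $3,901.50 + $1,641.75 = $10,320.75
Ending inventory: 81 @ $21.55 + 34 @ $22.75 = $2,519.05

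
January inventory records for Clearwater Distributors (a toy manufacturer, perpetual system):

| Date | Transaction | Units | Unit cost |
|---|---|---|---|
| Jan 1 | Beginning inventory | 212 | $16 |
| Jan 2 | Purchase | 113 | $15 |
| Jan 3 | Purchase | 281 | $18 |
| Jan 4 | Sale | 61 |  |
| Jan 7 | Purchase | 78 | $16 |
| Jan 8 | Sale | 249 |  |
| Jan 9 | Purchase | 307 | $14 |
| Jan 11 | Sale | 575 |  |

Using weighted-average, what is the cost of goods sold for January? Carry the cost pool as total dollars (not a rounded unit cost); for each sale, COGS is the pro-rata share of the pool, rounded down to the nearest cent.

After Jan 1: 212 on hand, pool $3,392.00 (≈ $16.0000 each)
After Jan 2: 325 on hand, pool $5,087.00 (≈ $15.6523 each)
After Jan 3: 606 on hand, pool $10,145.00 (≈ $16.7409 each)
Jan 4, sell 61: 61/606 × $10,145.00 → $1,021.19
After Jan 7: 623 on hand, pool $10,371.81 (≈ $16.6482 each)
Jan 8, sell 249: 249/623 × $10,371.81 → $4,145.39
After Jan 9: 681 on hand, pool $10,524.42 (≈ $15.4544 each)
Jan 11, sell 575: 575/681 × $10,524.42 → $8,886.25
Total COGS = $1,021.19 + $4,145.39 + $8,886.25 = $14,052.83
Ending inventory (cost pool remaining) = $1,638.17
Check: goods available $15,691.00 = COGS $14,052.83 + ending $1,638.17

COGS = $14,052.83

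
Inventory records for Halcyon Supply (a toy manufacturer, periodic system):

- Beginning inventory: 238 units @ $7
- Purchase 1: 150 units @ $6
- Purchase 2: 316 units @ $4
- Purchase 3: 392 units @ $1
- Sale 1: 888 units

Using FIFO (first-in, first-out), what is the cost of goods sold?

COGS = $4,014

Sale 1 (888) [FIFO — oldest first]: 238 @ $7 + 150 @ $6 + 316 @ $4 + 184 @ $1 = $4,014
Ending inventory: 208 @ $1 = $208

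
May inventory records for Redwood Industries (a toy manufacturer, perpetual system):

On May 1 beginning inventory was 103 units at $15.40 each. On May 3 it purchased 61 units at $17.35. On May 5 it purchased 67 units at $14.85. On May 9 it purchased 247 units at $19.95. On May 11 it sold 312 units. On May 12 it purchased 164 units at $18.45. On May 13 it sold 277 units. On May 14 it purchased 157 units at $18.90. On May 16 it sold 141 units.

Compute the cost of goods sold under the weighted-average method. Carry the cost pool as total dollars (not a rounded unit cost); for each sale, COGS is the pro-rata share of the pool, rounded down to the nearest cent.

COGS = $13,268.60

After May 1: 103 on hand, pool $1,586.20 (≈ $15.4000 each)
After May 3: 164 on hand, pool $2,644.55 (≈ $16.1253 each)
After May 5: 231 on hand, pool $3,639.50 (≈ $15.7554 each)
After May 9: 478 on hand, pool $8,567.15 (≈ $17.9229 each)
May 11, sell 312: 312/478 × $8,567.15 → $5,591.94
After May 12: 330 on hand, pool $6,001.01 (≈ $18.1849 each)
May 13, sell 277: 277/330 × $6,001.01 → $5,037.21
After May 14: 210 on hand, pool $3,931.10 (≈ $18.7195 each)
May 16, sell 141: 141/210 × $3,931.10 → $2,639.45
Total COGS = $5,591.94 + $5,037.21 + $2,639.45 = $13,268.60
Ending inventory (cost pool remaining) = $1,291.65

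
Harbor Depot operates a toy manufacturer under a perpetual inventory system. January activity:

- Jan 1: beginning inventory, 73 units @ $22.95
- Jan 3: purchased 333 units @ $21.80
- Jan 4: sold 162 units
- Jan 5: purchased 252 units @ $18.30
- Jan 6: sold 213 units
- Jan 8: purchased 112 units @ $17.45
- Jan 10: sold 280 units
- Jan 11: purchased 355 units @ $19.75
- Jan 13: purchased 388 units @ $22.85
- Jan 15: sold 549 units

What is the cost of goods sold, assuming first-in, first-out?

Jan 4, 162 sold [FIFO — oldest first]: 73 @ $22.95 + 89 @ $21.80 = $3,615.55
Jan 6, 213 sold [FIFO — oldest first]: 213 @ $21.80 = $4,643.40
Jan 10, 280 sold [FIFO — oldest first]: 31 @ $21.80 + 249 @ $18.30 = $5,232.50
Jan 15, 549 sold [FIFO — oldest first]: 3 @ $18.30 + 112 @ $17.45 + 355 @ $19.75 + 79 @ $22.85 = $10,825.70
Total COGS = $3,615.55 + $4,643.40 + $5,232.50 + $10,825.70 = $24,317.15
Ending inventory: 309 @ $22.85 = $7,060.65
Check: goods available $31,377.80 = COGS $24,317.15 + ending $7,060.65

COGS = $24,317.15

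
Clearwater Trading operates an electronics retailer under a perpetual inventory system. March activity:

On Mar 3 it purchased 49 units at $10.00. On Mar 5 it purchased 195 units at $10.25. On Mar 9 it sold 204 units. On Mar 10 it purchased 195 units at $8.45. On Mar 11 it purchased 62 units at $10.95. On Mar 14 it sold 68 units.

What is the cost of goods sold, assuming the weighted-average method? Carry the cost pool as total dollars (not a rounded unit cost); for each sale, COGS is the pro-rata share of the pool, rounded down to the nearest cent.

After Mar 3: 49 on hand, pool $490.00 (≈ $10.0000 each)
After Mar 5: 244 on hand, pool $2,488.75 (≈ $10.1998 each)
Mar 9, sell 204: 204/244 × $2,488.75 → $2,080.75
After Mar 10: 235 on hand, pool $2,055.75 (≈ $8.7479 each)
After Mar 11: 297 on hand, pool $2,734.65 (≈ $9.2076 each)
Mar 14, sell 68: 68/297 × $2,734.65 → $626.11
Total COGS = $2,080.75 + $626.11 = $2,706.86
Ending inventory (cost pool remaining) = $2,108.54

COGS = $2,706.86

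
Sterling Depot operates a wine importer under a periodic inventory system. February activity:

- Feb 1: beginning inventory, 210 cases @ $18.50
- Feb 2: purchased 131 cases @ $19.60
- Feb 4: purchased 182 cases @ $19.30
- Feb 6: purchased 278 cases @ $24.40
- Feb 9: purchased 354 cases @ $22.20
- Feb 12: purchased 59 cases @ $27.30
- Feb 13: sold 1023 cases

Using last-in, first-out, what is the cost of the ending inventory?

Ending inventory = $3,533.50

Feb 13, 1023 sold [LIFO — newest first]: 59 @ $27.30 + 354 @ $22.20 + 278 @ $24.40 + 182 @ $19.30 + 131 @ $19.60 + 19 @ $18.50 = $22,684.40
Ending inventory: 191 @ $18.50 = $3,533.50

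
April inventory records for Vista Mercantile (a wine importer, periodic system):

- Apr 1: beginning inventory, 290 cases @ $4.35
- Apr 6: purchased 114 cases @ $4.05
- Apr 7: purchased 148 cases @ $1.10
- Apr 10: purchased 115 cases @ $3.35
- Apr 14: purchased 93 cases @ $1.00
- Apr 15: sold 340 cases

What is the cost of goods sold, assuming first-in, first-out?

Apr 15, 340 sold [FIFO — oldest first]: 290 @ $4.35 + 50 @ $4.05 = $1,464.00
Ending inventory: 64 @ $4.05 + 148 @ $1.10 + 115 @ $3.35 + 93 @ $1.00 = $900.25

COGS = $1,464.00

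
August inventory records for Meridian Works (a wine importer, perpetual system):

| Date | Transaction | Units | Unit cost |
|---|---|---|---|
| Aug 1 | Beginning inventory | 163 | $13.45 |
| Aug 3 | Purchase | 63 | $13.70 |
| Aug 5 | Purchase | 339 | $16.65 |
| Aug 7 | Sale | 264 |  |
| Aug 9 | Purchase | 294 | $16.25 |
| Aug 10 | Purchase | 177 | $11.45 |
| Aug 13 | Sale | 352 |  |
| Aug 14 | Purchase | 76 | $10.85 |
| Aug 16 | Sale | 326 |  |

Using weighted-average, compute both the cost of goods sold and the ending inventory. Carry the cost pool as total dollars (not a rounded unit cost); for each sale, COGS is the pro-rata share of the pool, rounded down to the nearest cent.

After Aug 1: 163 on hand, pool $2,192.35 (≈ $13.4500 each)
After Aug 3: 226 on hand, pool $3,055.45 (≈ $13.5197 each)
After Aug 5: 565 on hand, pool $8,699.80 (≈ $15.3979 each)
Aug 7, sell 264: 264/565 × $8,699.80 → $4,065.03
After Aug 9: 595 on hand, pool $9,412.27 (≈ $15.8189 each)
After Aug 10: 772 on hand, pool $11,438.92 (≈ $14.8173 each)
Aug 13, sell 352: 352/772 × $11,438.92 → $5,215.67
After Aug 14: 496 on hand, pool $7,047.85 (≈ $14.2094 each)
Aug 16, sell 326: 326/496 × $7,047.85 → $4,632.25
Total COGS = $4,065.03 + $5,215.67 + $4,632.25 = $13,912.95
Ending inventory (cost pool remaining) = $2,415.60
Check: goods available $16,328.55 = COGS $13,912.95 + ending $2,415.60

COGS = $13,912.95; ending inventory = $2,415.60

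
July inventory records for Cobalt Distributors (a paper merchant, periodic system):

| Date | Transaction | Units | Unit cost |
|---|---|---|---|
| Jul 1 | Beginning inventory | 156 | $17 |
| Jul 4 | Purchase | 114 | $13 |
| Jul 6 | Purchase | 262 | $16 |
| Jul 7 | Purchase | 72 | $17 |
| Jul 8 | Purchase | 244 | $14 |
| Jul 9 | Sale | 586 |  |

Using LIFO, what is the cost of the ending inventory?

Ending inventory = $4,030

Jul 9, 586 sold [LIFO — newest first]: 244 @ $14 + 72 @ $17 + 262 @ $16 + 8 @ $13 = $8,936
Ending inventory: 156 @ $17 + 106 @ $13 = $4,030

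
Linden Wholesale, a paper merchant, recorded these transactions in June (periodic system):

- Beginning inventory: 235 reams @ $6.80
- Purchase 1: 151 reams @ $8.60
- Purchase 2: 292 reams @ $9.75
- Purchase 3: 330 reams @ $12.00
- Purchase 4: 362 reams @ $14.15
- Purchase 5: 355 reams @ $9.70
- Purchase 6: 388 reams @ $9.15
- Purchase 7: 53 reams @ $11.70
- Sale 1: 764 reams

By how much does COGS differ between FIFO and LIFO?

FIFO COGS: 235 @ $6.80 + 151 @ $8.60 + 292 @ $9.75 + 86 @ $12.00 = $6,775.60
LIFO COGS: 53 @ $11.70 + 388 @ $9.15 + 323 @ $9.70 = $7,303.40
Difference = |$6,775.60 − $7,303.40| = $527.80

$527.80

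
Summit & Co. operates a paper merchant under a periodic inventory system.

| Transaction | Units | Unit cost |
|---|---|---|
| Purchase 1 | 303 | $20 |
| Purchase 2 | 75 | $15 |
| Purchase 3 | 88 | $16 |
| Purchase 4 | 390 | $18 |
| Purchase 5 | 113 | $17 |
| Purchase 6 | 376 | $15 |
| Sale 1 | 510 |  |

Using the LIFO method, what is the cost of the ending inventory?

Sale 1 (510) [LIFO — newest first]: 376 @ $15 + 113 @ $17 + 21 @ $18 = $7,939
Ending inventory: 303 @ $20 + 75 @ $15 + 88 @ $16 + 369 @ $18 = $15,235
Check: goods available $23,174 = COGS $7,939 + ending $15,235

Ending inventory = $15,235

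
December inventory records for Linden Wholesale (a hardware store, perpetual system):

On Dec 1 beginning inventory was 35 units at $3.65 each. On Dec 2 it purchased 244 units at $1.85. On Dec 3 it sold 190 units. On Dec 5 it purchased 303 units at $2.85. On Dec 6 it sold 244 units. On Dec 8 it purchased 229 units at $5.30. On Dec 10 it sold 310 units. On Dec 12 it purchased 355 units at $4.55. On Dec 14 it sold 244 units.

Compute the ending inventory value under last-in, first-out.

Dec 3, 190 sold [LIFO — newest first]: 190 @ $1.85 = $351.50
Dec 6, 244 sold [LIFO — newest first]: 244 @ $2.85 = $695.40
Dec 10, 310 sold [LIFO — newest first]: 229 @ $5.30 + 59 @ $2.85 + 22 @ $1.85 = $1,422.55
Dec 14, 244 sold [LIFO — newest first]: 244 @ $4.55 = $1,110.20
Total COGS = $351.50 + $695.40 + $1,422.55 + $1,110.20 = $3,579.65
Ending inventory: 35 @ $3.65 + 32 @ $1.85 + 111 @ $4.55 = $692.00

Ending inventory = $692.00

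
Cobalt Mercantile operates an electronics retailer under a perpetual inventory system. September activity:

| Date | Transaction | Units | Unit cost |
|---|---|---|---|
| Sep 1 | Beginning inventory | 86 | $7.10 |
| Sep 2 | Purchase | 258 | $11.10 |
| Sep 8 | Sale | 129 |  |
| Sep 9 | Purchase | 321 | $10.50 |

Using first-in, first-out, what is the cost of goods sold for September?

COGS = $1,087.90

Sep 8, 129 sold [FIFO — oldest first]: 86 @ $7.10 + 43 @ $11.10 = $1,087.90
Ending inventory: 215 @ $11.10 + 321 @ $10.50 = $5,757.00
Check: goods available $6,844.90 = COGS $1,087.90 + ending $5,757.00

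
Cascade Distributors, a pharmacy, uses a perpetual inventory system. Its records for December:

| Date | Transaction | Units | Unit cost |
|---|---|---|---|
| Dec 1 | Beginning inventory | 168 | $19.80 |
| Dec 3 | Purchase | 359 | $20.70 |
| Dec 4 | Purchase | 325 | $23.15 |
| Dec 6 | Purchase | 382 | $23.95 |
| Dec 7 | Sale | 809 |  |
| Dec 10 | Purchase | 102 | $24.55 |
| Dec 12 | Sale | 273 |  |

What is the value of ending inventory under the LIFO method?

Ending inventory = $5,106.60

Dec 7, 809 sold [LIFO — newest first]: 382 @ $23.95 + 325 @ $23.15 + 102 @ $20.70 = $18,784.05
Dec 12, 273 sold [LIFO — newest first]: 102 @ $24.55 + 171 @ $20.70 = $6,043.80
Total COGS = $18,784.05 + $6,043.80 = $24,827.85
Ending inventory: 168 @ $19.80 + 86 @ $20.70 = $5,106.60
Check: goods available $29,934.45 = COGS $24,827.85 + ending $5,106.60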